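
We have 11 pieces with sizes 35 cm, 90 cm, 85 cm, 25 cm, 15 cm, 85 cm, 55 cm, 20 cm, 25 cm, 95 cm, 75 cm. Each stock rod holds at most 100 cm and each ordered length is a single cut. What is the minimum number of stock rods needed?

Total = 95 + 90 + 85 + 85 + 75 + 55 + 35 + 25 + 25 + 20 + 15 = 605 cm.
Lower bound: ⌈605/100⌉ = 7 stock rods.
A packing using 7 stock rods:
  stock rod 1: 95 = 95
  stock rod 2: 90 = 90
  stock rod 3: 85 + 15 = 100
  stock rod 4: 85 = 85
  stock rod 5: 75 + 25 = 100
  stock rod 6: 55 + 35 = 90
  stock rod 7: 25 + 20 = 45
This matches the lower bound, so 7 is optimal.

7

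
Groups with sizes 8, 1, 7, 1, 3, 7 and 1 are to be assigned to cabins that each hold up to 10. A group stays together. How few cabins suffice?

3

Total = 8 + 7 + 7 + 3 + 1 + 1 + 1 = 28.
Lower bound: ⌈28/10⌉ = 3 cabins.
A packing using 3 cabins:
  cabin 1: 8 + 1 + 1 = 10
  cabin 2: 7 + 3 = 10
  cabin 3: 7 + 1 = 8
This matches the lower bound, so 3 is optimal.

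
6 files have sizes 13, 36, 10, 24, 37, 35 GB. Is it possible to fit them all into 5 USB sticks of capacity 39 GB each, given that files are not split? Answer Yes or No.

A valid assignment using 5 USB sticks:
  USB stick 1: 37 = 37
  USB stick 2: 36 = 36
  USB stick 3: 35 = 35
  USB stick 4: 24 + 13 = 37
  USB stick 5: 10 = 10
Every load is within 39 GB, so 5 USB sticks suffice.

Yes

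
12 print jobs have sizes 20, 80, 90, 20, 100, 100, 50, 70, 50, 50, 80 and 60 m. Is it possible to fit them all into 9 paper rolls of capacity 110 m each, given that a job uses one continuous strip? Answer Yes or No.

Yes

A valid assignment using 8 paper rolls:
  roll 1: 100 = 100
  roll 2: 100 = 100
  roll 3: 90 + 20 = 110
  roll 4: 80 + 20 = 100
  roll 5: 80 = 80
  roll 6: 70 = 70
  roll 7: 60 + 50 = 110
  roll 8: 50 + 50 = 100
That uses only 8 ≤ 9, so 9 paper rolls are enough.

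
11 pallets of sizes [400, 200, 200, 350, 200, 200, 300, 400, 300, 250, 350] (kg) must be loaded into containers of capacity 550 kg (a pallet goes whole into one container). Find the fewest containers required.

Total = 400 + 400 + 350 + 350 + 300 + 300 + 250 + 200 + 200 + 200 + 200 = 3150 kg.
Lower bound: ⌈3150/550⌉ = 6 containers.
A packing using 7 containers:
  container 1: 400 = 400
  container 2: 400 = 400
  container 3: 350 + 200 = 550
  container 4: 350 + 200 = 550
  container 5: 300 + 250 = 550
  container 6: 300 + 200 = 500
  container 7: 200 = 200
No arrangement into 6 containers stays within capacity, so 7 is optimal.

7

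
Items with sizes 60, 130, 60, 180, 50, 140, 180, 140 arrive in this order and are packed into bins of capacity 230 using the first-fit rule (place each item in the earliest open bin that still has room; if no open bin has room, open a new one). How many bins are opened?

  60 → bin 1 (new)  [load 60/230]
  130 → bin 1  [load 190/230]
  60 → bin 2 (new)  [load 60/230]
  180 → bin 3 (new)  [load 180/230]
  50 → bin 2  [load 110/230]
  140 → bin 4 (new)  [load 140/230]
  180 → bin 5 (new)  [load 180/230]
  140 → bin 6 (new)  [load 140/230]
6 bins opened.

6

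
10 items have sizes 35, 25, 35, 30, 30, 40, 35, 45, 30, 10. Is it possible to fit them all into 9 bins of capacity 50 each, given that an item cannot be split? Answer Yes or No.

Yes

A valid assignment using 9 bins:
  bin 1: 45 = 45
  bin 2: 40 + 10 = 50
  bin 3: 35 = 35
  bin 4: 35 = 35
  bin 5: 35 = 35
  bin 6: 30 = 30
  bin 7: 30 = 30
  bin 8: 30 = 30
  bin 9: 25 = 25
Every load is within 50, so 9 bins suffice.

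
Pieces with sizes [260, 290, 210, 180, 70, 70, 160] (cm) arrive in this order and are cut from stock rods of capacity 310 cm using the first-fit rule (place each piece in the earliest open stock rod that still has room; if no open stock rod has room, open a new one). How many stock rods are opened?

  260 → stock rod 1 (new)  [load 260/310]
  290 → stock rod 2 (new)  [load 290/310]
  210 → stock rod 3 (new)  [load 210/310]
  180 → stock rod 4 (new)  [load 180/310]
  70 → stock rod 3  [load 280/310]
  70 → stock rod 4  [load 250/310]
  160 → stock rod 5 (new)  [load 160/310]
5 stock rods opened.

5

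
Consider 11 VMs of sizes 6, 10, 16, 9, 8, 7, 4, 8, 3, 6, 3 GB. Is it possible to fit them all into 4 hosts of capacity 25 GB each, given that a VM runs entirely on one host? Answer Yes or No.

A valid assignment using 4 hosts:
  host 1: 16 + 9 = 25
  host 2: 10 + 8 + 7 = 25
  host 3: 8 + 6 + 6 + 4 = 24
  host 4: 3 + 3 = 6
Every load is within 25 GB, so 4 hosts suffice.

Yes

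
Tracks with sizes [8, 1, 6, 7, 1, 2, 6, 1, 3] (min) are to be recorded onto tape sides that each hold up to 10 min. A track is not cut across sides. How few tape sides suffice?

4

Total = 8 + 7 + 6 + 6 + 3 + 2 + 1 + 1 + 1 = 35 min.
Lower bound: ⌈35/10⌉ = 4 tape sides.
A packing using 4 tape sides:
  side 1: 8 + 2 = 10
  side 2: 7 + 3 = 10
  side 3: 6 + 1 + 1 + 1 = 9
  side 4: 6 = 6
This matches the lower bound, so 4 is optimal.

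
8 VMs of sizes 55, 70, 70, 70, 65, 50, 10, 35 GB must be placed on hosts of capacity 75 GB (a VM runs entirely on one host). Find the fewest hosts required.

Total = 70 + 70 + 70 + 65 + 55 + 50 + 35 + 10 = 425 GB.
Lower bound: ⌈425/75⌉ = 6 hosts.
A packing using 7 hosts:
  host 1: 70 = 70
  host 2: 70 = 70
  host 3: 70 = 70
  host 4: 65 + 10 = 75
  host 5: 55 = 55
  host 6: 50 = 50
  host 7: 35 = 35
No arrangement into 6 hosts stays within capacity, so 7 is optimal.

7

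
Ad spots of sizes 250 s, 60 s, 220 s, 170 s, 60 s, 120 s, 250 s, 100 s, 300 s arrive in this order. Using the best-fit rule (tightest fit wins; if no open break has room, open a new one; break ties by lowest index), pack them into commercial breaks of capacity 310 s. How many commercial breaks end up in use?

  250 → break 1 (new)  [load 250/310]
  60 → break 1  [load 310/310]
  220 → break 2 (new)  [load 220/310]
  170 → break 3 (new)  [load 170/310]
  60 → break 2  [load 280/310]
  120 → break 3  [load 290/310]
  250 → break 4 (new)  [load 250/310]
  100 → break 5 (new)  [load 100/310]
  300 → break 6 (new)  [load 300/310]
6 commercial breaks opened.

6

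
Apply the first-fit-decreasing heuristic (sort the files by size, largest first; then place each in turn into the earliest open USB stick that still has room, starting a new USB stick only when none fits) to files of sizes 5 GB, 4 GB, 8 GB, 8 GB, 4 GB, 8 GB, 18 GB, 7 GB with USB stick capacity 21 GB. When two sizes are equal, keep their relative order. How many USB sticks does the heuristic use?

4

Sorted descending: 18, 8, 8, 8, 7, 5, 4, 4.
  18 → USB stick 1 (new)  [load 18/21]
  8 → USB stick 2 (new)  [load 8/21]
  8 → USB stick 2  [load 16/21]
  8 → USB stick 3 (new)  [load 8/21]
  7 → USB stick 3  [load 15/21]
  5 → USB stick 2  [load 21/21]
  4 → USB stick 3  [load 19/21]
  4 → USB stick 4 (new)  [load 4/21]
4 USB sticks opened.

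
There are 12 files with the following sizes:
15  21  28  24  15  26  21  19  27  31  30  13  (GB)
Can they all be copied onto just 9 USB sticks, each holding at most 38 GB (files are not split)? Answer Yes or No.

A valid assignment using 9 USB sticks:
  USB stick 1: 31 = 31
  USB stick 2: 30 = 30
  USB stick 3: 28 = 28
  USB stick 4: 27 = 27
  USB stick 5: 26 = 26
  USB stick 6: 24 + 13 = 37
  USB stick 7: 21 + 15 = 36
  USB stick 8: 21 + 15 = 36
  USB stick 9: 19 = 19
Every load is within 38 GB, so 9 USB sticks suffice.

Yes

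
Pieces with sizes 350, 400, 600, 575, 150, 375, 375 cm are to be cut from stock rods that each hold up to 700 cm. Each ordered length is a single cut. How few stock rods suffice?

Total = 600 + 575 + 400 + 375 + 375 + 350 + 150 = 2825 cm.
Lower bound: ⌈2825/700⌉ = 5 stock rods.
A packing using 6 stock rods:
  stock rod 1: 600 = 600
  stock rod 2: 575 = 575
  stock rod 3: 400 + 150 = 550
  stock rod 4: 375 = 375
  stock rod 5: 375 = 375
  stock rod 6: 350 = 350
No arrangement into 5 stock rods stays within capacity, so 6 is optimal.

6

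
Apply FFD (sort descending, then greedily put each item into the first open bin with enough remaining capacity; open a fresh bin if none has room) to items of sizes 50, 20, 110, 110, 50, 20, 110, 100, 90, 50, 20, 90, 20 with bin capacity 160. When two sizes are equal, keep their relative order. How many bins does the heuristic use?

6

Sorted descending: 110, 110, 110, 100, 90, 90, 50, 50, 50, 20, 20, 20, 20.
  110 → bin 1 (new)  [load 110/160]
  110 → bin 2 (new)  [load 110/160]
  110 → bin 3 (new)  [load 110/160]
  100 → bin 4 (new)  [load 100/160]
  90 → bin 5 (new)  [load 90/160]
  90 → bin 6 (new)  [load 90/160]
  50 → bin 1  [load 160/160]
  50 → bin 2  [load 160/160]
  50 → bin 3  [load 160/160]
  20 → bin 4  [load 120/160]
  20 → bin 4  [load 140/160]
  20 → bin 4  [load 160/160]
  20 → bin 5  [load 110/160]
6 bins opened.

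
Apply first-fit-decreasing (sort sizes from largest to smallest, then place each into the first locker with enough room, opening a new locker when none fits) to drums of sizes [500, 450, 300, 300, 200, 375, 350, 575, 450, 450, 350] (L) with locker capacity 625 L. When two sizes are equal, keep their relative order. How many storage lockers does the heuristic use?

9

Sorted descending: 575, 500, 450, 450, 450, 375, 350, 350, 300, 300, 200.
  575 → locker 1 (new)  [load 575/625]
  500 → locker 2 (new)  [load 500/625]
  450 → locker 3 (new)  [load 450/625]
  450 → locker 4 (new)  [load 450/625]
  450 → locker 5 (new)  [load 450/625]
  375 → locker 6 (new)  [load 375/625]
  350 → locker 7 (new)  [load 350/625]
  350 → locker 8 (new)  [load 350/625]
  300 → locker 9 (new)  [load 300/625]
  300 → locker 9  [load 600/625]
  200 → locker 6  [load 575/625]
9 storage lockers opened.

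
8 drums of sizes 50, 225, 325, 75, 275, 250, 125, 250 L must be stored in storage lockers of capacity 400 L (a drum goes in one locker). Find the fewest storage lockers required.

Total = 325 + 275 + 250 + 250 + 225 + 125 + 75 + 50 = 1575 L.
Lower bound: ⌈1575/400⌉ = 4 storage lockers.
Also, 5 drums each exceed 200 L, and no two of those can share a locker, so at least 5 storage lockers are needed.
A packing using 5 storage lockers:
  locker 1: 325 + 75 = 400
  locker 2: 275 + 125 = 400
  locker 3: 250 + 50 = 300
  locker 4: 250 = 250
  locker 5: 225 = 225
This matches the lower bound, so 5 is optimal.

5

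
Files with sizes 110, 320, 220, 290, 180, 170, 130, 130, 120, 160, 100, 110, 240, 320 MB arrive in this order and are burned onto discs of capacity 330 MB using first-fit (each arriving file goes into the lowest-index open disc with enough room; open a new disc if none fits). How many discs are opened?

9

  110 → disc 1 (new)  [load 110/330]
  320 → disc 2 (new)  [load 320/330]
  220 → disc 1  [load 330/330]
  290 → disc 3 (new)  [load 290/330]
  180 → disc 4 (new)  [load 180/330]
  170 → disc 5 (new)  [load 170/330]
  130 → disc 4  [load 310/330]
  130 → disc 5  [load 300/330]
  120 → disc 6 (new)  [load 120/330]
  160 → disc 6  [load 280/330]
  100 → disc 7 (new)  [load 100/330]
  110 → disc 7  [load 210/330]
  240 → disc 8 (new)  [load 240/330]
  320 → disc 9 (new)  [load 320/330]
9 discs opened.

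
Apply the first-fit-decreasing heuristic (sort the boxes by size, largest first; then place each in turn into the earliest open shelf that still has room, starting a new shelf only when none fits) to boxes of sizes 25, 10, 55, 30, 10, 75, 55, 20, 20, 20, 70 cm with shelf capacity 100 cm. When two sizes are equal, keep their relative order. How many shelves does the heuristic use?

4

Sorted descending: 75, 70, 55, 55, 30, 25, 20, 20, 20, 10, 10.
  75 → shelf 1 (new)  [load 75/100]
  70 → shelf 2 (new)  [load 70/100]
  55 → shelf 3 (new)  [load 55/100]
  55 → shelf 4 (new)  [load 55/100]
  30 → shelf 2  [load 100/100]
  25 → shelf 1  [load 100/100]
  20 → shelf 3  [load 75/100]
  20 → shelf 3  [load 95/100]
  20 → shelf 4  [load 75/100]
  10 → shelf 4  [load 85/100]
  10 → shelf 4  [load 95/100]
4 shelves opened.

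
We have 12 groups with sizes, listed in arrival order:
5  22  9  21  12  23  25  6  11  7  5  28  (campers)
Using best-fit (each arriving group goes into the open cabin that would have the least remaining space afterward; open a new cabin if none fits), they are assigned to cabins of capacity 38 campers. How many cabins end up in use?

  5 → cabin 1 (new)  [load 5/38]
  22 → cabin 1  [load 27/38]
  9 → cabin 1  [load 36/38]
  21 → cabin 2 (new)  [load 21/38]
  12 → cabin 2  [load 33/38]
  23 → cabin 3 (new)  [load 23/38]
  25 → cabin 4 (new)  [load 25/38]
  6 → cabin 4  [load 31/38]
  11 → cabin 3  [load 34/38]
  7 → cabin 4  [load 38/38]
  5 → cabin 2  [load 38/38]
  28 → cabin 5 (new)  [load 28/38]
5 cabins opened.

5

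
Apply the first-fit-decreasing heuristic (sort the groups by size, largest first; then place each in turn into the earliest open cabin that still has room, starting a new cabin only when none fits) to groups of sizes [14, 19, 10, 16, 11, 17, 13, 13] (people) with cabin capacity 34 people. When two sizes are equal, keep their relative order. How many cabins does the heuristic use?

4

Sorted descending: 19, 17, 16, 14, 13, 13, 11, 10.
  19 → cabin 1 (new)  [load 19/34]
  17 → cabin 2 (new)  [load 17/34]
  16 → cabin 2  [load 33/34]
  14 → cabin 1  [load 33/34]
  13 → cabin 3 (new)  [load 13/34]
  13 → cabin 3  [load 26/34]
  11 → cabin 4 (new)  [load 11/34]
  10 → cabin 4  [load 21/34]
4 cabins opened.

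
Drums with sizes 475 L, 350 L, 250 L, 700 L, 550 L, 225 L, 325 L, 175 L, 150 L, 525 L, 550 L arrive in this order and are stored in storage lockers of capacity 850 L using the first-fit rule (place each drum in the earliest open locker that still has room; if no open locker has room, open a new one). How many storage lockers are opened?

  475 → locker 1 (new)  [load 475/850]
  350 → locker 1  [load 825/850]
  250 → locker 2 (new)  [load 250/850]
  700 → locker 3 (new)  [load 700/850]
  550 → locker 2  [load 800/850]
  225 → locker 4 (new)  [load 225/850]
  325 → locker 4  [load 550/850]
  175 → locker 4  [load 725/850]
  150 → locker 3  [load 850/850]
  525 → locker 5 (new)  [load 525/850]
  550 → locker 6 (new)  [load 550/850]
6 storage lockers opened.

6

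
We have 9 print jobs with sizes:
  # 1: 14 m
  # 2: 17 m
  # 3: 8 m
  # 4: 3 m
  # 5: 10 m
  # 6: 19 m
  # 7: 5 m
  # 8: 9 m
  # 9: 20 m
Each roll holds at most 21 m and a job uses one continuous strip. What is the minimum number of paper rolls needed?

6

Total = 20 + 19 + 17 + 14 + 10 + 9 + 8 + 5 + 3 = 105 m.
Lower bound: ⌈105/21⌉ = 5 paper rolls.
A packing using 6 paper rolls:
  roll 1: 20 = 20
  roll 2: 19 = 19
  roll 3: 17 + 3 = 20
  roll 4: 14 + 5 = 19
  roll 5: 10 + 9 = 19
  roll 6: 8 = 8
No arrangement into 5 paper rolls stays within capacity, so 6 is optimal.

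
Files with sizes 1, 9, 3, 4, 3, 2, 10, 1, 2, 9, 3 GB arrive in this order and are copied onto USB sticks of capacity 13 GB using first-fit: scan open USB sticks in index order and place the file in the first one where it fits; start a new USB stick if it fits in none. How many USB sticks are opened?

4

  1 → USB stick 1 (new)  [load 1/13]
  9 → USB stick 1  [load 10/13]
  3 → USB stick 1  [load 13/13]
  4 → USB stick 2 (new)  [load 4/13]
  3 → USB stick 2  [load 7/13]
  2 → USB stick 2  [load 9/13]
  10 → USB stick 3 (new)  [load 10/13]
  1 → USB stick 2  [load 10/13]
  2 → USB stick 2  [load 12/13]
  9 → USB stick 4 (new)  [load 9/13]
  3 → USB stick 3  [load 13/13]
4 USB sticks opened.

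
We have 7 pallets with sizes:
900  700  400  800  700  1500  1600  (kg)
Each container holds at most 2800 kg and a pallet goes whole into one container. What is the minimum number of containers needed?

Total = 1600 + 1500 + 900 + 800 + 700 + 700 + 400 = 6600 kg.
Lower bound: ⌈6600/2800⌉ = 3 containers.
A packing using 3 containers:
  container 1: 1600 + 900 = 2500
  container 2: 1500 + 800 + 400 = 2700
  container 3: 700 + 700 = 1400
This matches the lower bound, so 3 is optimal.

3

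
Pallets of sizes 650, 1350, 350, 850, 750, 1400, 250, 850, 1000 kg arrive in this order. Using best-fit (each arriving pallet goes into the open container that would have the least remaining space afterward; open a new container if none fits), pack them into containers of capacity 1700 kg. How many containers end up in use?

5

  650 → container 1 (new)  [load 650/1700]
  1350 → container 2 (new)  [load 1350/1700]
  350 → container 2  [load 1700/1700]
  850 → container 1  [load 1500/1700]
  750 → container 3 (new)  [load 750/1700]
  1400 → container 4 (new)  [load 1400/1700]
  250 → container 4  [load 1650/1700]
  850 → container 3  [load 1600/1700]
  1000 → container 5 (new)  [load 1000/1700]
5 containers opened.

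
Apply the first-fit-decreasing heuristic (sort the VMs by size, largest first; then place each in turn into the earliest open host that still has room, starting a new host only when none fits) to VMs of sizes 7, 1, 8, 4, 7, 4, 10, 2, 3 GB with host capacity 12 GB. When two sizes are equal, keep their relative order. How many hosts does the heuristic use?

4

Sorted descending: 10, 8, 7, 7, 4, 4, 3, 2, 1.
  10 → host 1 (new)  [load 10/12]
  8 → host 2 (new)  [load 8/12]
  7 → host 3 (new)  [load 7/12]
  7 → host 4 (new)  [load 7/12]
  4 → host 2  [load 12/12]
  4 → host 3  [load 11/12]
  3 → host 4  [load 10/12]
  2 → host 1  [load 12/12]
  1 → host 3  [load 12/12]
4 hosts opened.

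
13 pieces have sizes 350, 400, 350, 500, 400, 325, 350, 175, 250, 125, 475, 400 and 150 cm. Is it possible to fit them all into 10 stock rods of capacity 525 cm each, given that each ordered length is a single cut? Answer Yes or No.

A valid assignment using 10 stock rods:
  stock rod 1: 500 = 500
  stock rod 2: 475 = 475
  stock rod 3: 400 + 125 = 525
  stock rod 4: 400 = 400
  stock rod 5: 400 = 400
  stock rod 6: 350 + 175 = 525
  stock rod 7: 350 + 150 = 500
  stock rod 8: 350 = 350
  stock rod 9: 325 = 325
  stock rod 10: 250 = 250
Every load is within 525 cm, so 10 stock rods suffice.

Yes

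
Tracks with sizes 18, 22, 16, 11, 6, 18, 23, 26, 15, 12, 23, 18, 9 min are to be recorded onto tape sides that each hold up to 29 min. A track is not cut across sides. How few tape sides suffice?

9

Total = 26 + 23 + 23 + 22 + 18 + 18 + 18 + 16 + 15 + 12 + 11 + 9 + 6 = 217 min.
Lower bound: ⌈217/29⌉ = 8 tape sides.
Also, 9 tracks each exceed 29/2 min, and no two of those can share a side, so at least 9 tape sides are needed.
A packing using 9 tape sides:
  side 1: 26 = 26
  side 2: 23 + 6 = 29
  side 3: 23 = 23
  side 4: 22 = 22
  side 5: 18 + 11 = 29
  side 6: 18 + 9 = 27
  side 7: 18 = 18
  side 8: 16 + 12 = 28
  side 9: 15 = 15
This matches the lower bound, so 9 is optimal.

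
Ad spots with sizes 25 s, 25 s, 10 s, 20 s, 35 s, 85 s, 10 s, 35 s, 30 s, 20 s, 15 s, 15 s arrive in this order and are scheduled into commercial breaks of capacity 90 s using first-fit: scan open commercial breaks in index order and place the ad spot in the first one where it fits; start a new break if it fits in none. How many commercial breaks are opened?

4

  25 → break 1 (new)  [load 25/90]
  25 → break 1  [load 50/90]
  10 → break 1  [load 60/90]
  20 → break 1  [load 80/90]
  35 → break 2 (new)  [load 35/90]
  85 → break 3 (new)  [load 85/90]
  10 → break 1  [load 90/90]
  35 → break 2  [load 70/90]
  30 → break 4 (new)  [load 30/90]
  20 → break 2  [load 90/90]
  15 → break 4  [load 45/90]
  15 → break 4  [load 60/90]
4 commercial breaks opened.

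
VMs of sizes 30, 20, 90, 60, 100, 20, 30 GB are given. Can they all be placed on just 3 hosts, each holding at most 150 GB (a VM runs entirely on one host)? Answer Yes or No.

A valid assignment using 3 hosts:
  host 1: 100 + 30 + 20 = 150
  host 2: 90 + 60 = 150
  host 3: 30 + 20 = 50
Every load is within 150 GB, so 3 hosts suffice.

Yes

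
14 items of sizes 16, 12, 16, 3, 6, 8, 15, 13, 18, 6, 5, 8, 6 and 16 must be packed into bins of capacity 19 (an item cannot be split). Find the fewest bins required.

9

Total = 18 + 16 + 16 + 16 + 15 + 13 + 12 + 8 + 8 + 6 + 6 + 6 + 5 + 3 = 148.
Lower bound: ⌈148/19⌉ = 8 bins.
A packing using 9 bins:
  bin 1: 18 = 18
  bin 2: 16 + 3 = 19
  bin 3: 16 = 16
  bin 4: 16 = 16
  bin 5: 15 = 15
  bin 6: 13 + 6 = 19
  bin 7: 12 + 6 = 18
  bin 8: 8 + 8 = 16
  bin 9: 6 + 5 = 11
No arrangement into 8 bins stays within capacity, so 9 is optimal.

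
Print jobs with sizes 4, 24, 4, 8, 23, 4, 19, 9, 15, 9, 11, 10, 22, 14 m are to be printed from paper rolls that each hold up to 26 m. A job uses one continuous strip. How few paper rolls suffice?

8

Total = 24 + 23 + 22 + 19 + 15 + 14 + 11 + 10 + 9 + 9 + 8 + 4 + 4 + 4 = 176 m.
Lower bound: ⌈176/26⌉ = 7 paper rolls.
A packing using 8 paper rolls:
  roll 1: 24 = 24
  roll 2: 23 = 23
  roll 3: 22 + 4 = 26
  roll 4: 19 + 4 = 23
  roll 5: 15 + 11 = 26
  roll 6: 14 + 10 = 24
  roll 7: 9 + 9 + 8 = 26
  roll 8: 4 = 4
No arrangement into 7 paper rolls stays within capacity, so 8 is optimal.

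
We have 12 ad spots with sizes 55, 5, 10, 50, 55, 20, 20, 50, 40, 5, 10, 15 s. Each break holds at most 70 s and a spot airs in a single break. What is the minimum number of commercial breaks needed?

5

Total = 55 + 55 + 50 + 50 + 40 + 20 + 20 + 15 + 10 + 10 + 5 + 5 = 335 s.
Lower bound: ⌈335/70⌉ = 5 commercial breaks.
A packing using 5 commercial breaks:
  break 1: 55 + 15 = 70
  break 2: 55 + 10 + 5 = 70
  break 3: 50 + 20 = 70
  break 4: 50 + 20 = 70
  break 5: 40 + 10 + 5 = 55
This matches the lower bound, so 5 is optimal.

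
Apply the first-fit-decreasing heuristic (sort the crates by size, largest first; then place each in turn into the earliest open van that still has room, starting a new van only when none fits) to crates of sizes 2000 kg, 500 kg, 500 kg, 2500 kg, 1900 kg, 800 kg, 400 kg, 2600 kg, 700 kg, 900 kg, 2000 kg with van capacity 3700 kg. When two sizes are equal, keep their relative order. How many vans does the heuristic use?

Sorted descending: 2600, 2500, 2000, 2000, 1900, 900, 800, 700, 500, 500, 400.
  2600 → van 1 (new)  [load 2600/3700]
  2500 → van 2 (new)  [load 2500/3700]
  2000 → van 3 (new)  [load 2000/3700]
  2000 → van 4 (new)  [load 2000/3700]
  1900 → van 5 (new)  [load 1900/3700]
  900 → van 1  [load 3500/3700]
  800 → van 2  [load 3300/3700]
  700 → van 3  [load 2700/3700]
  500 → van 3  [load 3200/3700]
  500 → van 3  [load 3700/3700]
  400 → van 2  [load 3700/3700]
5 vans opened.

5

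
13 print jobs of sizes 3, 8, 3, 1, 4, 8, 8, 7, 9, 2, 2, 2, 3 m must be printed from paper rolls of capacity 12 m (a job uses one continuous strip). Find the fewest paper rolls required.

5

Total = 9 + 8 + 8 + 8 + 7 + 4 + 3 + 3 + 3 + 2 + 2 + 2 + 1 = 60 m.
Lower bound: ⌈60/12⌉ = 5 paper rolls.
A packing using 5 paper rolls:
  roll 1: 9 + 3 = 12
  roll 2: 8 + 4 = 12
  roll 3: 8 + 3 + 1 = 12
  roll 4: 8 + 2 + 2 = 12
  roll 5: 7 + 3 + 2 = 12
This matches the lower bound, so 5 is optimal.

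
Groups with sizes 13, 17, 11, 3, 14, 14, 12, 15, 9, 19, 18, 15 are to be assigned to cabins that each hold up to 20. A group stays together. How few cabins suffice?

Total = 19 + 18 + 17 + 15 + 15 + 14 + 14 + 13 + 12 + 11 + 9 + 3 = 160.
Lower bound: ⌈160/20⌉ = 8 cabins.
Also, 10 groups each exceed 10, and no two of those can share a cabin, so at least 10 cabins are needed.
A packing using 10 cabins:
  cabin 1: 19 = 19
  cabin 2: 18 = 18
  cabin 3: 17 + 3 = 20
  cabin 4: 15 = 15
  cabin 5: 15 = 15
  cabin 6: 14 = 14
  cabin 7: 14 = 14
  cabin 8: 13 = 13
  cabin 9: 12 = 12
  cabin 10: 11 + 9 = 20
This matches the lower bound, so 10 is optimal.

10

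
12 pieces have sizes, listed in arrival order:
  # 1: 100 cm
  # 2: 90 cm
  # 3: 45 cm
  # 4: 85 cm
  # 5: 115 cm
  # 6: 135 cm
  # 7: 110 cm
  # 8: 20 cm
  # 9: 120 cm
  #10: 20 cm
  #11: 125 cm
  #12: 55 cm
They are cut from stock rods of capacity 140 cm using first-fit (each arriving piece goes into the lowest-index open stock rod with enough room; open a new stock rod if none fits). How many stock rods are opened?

8

  100 → stock rod 1 (new)  [load 100/140]
  90 → stock rod 2 (new)  [load 90/140]
  45 → stock rod 2  [load 135/140]
  85 → stock rod 3 (new)  [load 85/140]
  115 → stock rod 4 (new)  [load 115/140]
  135 → stock rod 5 (new)  [load 135/140]
  110 → stock rod 6 (new)  [load 110/140]
  20 → stock rod 1  [load 120/140]
  120 → stock rod 7 (new)  [load 120/140]
  20 → stock rod 1  [load 140/140]
  125 → stock rod 8 (new)  [load 125/140]
  55 → stock rod 3  [load 140/140]
8 stock rods opened.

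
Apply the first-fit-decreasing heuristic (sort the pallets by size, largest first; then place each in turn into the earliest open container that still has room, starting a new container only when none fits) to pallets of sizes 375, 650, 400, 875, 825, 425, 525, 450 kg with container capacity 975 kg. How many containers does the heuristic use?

Sorted descending: 875, 825, 650, 525, 450, 425, 400, 375.
  875 → container 1 (new)  [load 875/975]
  825 → container 2 (new)  [load 825/975]
  650 → container 3 (new)  [load 650/975]
  525 → container 4 (new)  [load 525/975]
  450 → container 4  [load 975/975]
  425 → container 5 (new)  [load 425/975]
  400 → container 5  [load 825/975]
  375 → container 6 (new)  [load 375/975]
6 containers opened.

6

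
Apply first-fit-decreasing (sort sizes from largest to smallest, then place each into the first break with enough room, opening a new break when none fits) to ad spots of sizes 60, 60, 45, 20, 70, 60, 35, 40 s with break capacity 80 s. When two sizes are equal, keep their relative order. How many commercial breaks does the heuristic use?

Sorted descending: 70, 60, 60, 60, 45, 40, 35, 20.
  70 → break 1 (new)  [load 70/80]
  60 → break 2 (new)  [load 60/80]
  60 → break 3 (new)  [load 60/80]
  60 → break 4 (new)  [load 60/80]
  45 → break 5 (new)  [load 45/80]
  40 → break 6 (new)  [load 40/80]
  35 → break 5  [load 80/80]
  20 → break 2  [load 80/80]
6 commercial breaks opened.

6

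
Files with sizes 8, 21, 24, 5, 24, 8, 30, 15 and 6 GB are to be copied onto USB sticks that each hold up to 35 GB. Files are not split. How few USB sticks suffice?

5

Total = 30 + 24 + 24 + 21 + 15 + 8 + 8 + 6 + 5 = 141 GB.
Lower bound: ⌈141/35⌉ = 5 USB sticks.
A packing using 5 USB sticks:
  USB stick 1: 30 + 5 = 35
  USB stick 2: 24 + 8 = 32
  USB stick 3: 24 + 8 = 32
  USB stick 4: 21 + 6 = 27
  USB stick 5: 15 = 15
This matches the lower bound, so 5 is optimal.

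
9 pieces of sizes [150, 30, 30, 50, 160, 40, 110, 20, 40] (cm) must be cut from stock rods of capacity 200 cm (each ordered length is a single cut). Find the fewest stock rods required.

Total = 160 + 150 + 110 + 50 + 40 + 40 + 30 + 30 + 20 = 630 cm.
Lower bound: ⌈630/200⌉ = 4 stock rods.
A packing using 4 stock rods:
  stock rod 1: 160 + 40 = 200
  stock rod 2: 150 + 50 = 200
  stock rod 3: 110 + 40 + 30 + 20 = 200
  stock rod 4: 30 = 30
This matches the lower bound, so 4 is optimal.

4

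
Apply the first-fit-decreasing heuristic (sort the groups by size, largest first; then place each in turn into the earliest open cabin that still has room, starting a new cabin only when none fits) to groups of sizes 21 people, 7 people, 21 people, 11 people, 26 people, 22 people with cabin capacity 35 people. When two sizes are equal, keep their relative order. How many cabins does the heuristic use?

Sorted descending: 26, 22, 21, 21, 11, 7.
  26 → cabin 1 (new)  [load 26/35]
  22 → cabin 2 (new)  [load 22/35]
  21 → cabin 3 (new)  [load 21/35]
  21 → cabin 4 (new)  [load 21/35]
  11 → cabin 2  [load 33/35]
  7 → cabin 1  [load 33/35]
4 cabins opened.

4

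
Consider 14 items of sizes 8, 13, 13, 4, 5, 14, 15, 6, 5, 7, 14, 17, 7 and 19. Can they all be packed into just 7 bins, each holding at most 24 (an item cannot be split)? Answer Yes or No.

A valid assignment using 7 bins:
  bin 1: 19 + 5 = 24
  bin 2: 17 + 7 = 24
  bin 3: 15 + 8 = 23
  bin 4: 14 + 7 = 21
  bin 5: 14 + 6 + 4 = 24
  bin 6: 13 + 5 = 18
  bin 7: 13 = 13
Every load is within 24, so 7 bins suffice.

Yes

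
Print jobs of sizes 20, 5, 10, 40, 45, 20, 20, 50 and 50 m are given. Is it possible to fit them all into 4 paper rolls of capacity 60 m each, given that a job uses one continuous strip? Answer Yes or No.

No

Total = 260 m; ⌈260/60⌉ = 5.
At least 5 paper rolls are required, but only 4 are allowed.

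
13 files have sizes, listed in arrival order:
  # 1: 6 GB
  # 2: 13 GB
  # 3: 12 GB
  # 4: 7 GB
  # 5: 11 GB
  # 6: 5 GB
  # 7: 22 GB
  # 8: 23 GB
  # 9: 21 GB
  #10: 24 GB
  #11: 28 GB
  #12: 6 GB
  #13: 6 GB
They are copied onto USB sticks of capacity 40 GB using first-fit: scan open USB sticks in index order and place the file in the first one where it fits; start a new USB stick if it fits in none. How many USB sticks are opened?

  6 → USB stick 1 (new)  [load 6/40]
  13 → USB stick 1  [load 19/40]
  12 → USB stick 1  [load 31/40]
  7 → USB stick 1  [load 38/40]
  11 → USB stick 2 (new)  [load 11/40]
  5 → USB stick 2  [load 16/40]
  22 → USB stick 2  [load 38/40]
  23 → USB stick 3 (new)  [load 23/40]
  21 → USB stick 4 (new)  [load 21/40]
  24 → USB stick 5 (new)  [load 24/40]
  28 → USB stick 6 (new)  [load 28/40]
  6 → USB stick 3  [load 29/40]
  6 → USB stick 3  [load 35/40]
6 USB sticks opened.

6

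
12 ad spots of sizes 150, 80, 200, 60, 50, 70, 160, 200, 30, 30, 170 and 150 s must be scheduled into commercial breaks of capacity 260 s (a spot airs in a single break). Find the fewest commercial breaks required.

Total = 200 + 200 + 170 + 160 + 150 + 150 + 80 + 70 + 60 + 50 + 30 + 30 = 1350 s.
Lower bound: ⌈1350/260⌉ = 6 commercial breaks.
A packing using 6 commercial breaks:
  break 1: 200 + 60 = 260
  break 2: 200 + 50 = 250
  break 3: 170 + 80 = 250
  break 4: 160 + 70 + 30 = 260
  break 5: 150 + 30 = 180
  break 6: 150 = 150
This matches the lower bound, so 6 is optimal.

6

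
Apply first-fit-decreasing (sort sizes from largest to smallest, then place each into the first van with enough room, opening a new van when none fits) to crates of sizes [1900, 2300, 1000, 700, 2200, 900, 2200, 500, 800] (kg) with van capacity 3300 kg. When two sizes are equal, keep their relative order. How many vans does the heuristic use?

Sorted descending: 2300, 2200, 2200, 1900, 1000, 900, 800, 700, 500.
  2300 → van 1 (new)  [load 2300/3300]
  2200 → van 2 (new)  [load 2200/3300]
  2200 → van 3 (new)  [load 2200/3300]
  1900 → van 4 (new)  [load 1900/3300]
  1000 → van 1  [load 3300/3300]
  900 → van 2  [load 3100/3300]
  800 → van 3  [load 3000/3300]
  700 → van 4  [load 2600/3300]
  500 → van 4  [load 3100/3300]
4 vans opened.

4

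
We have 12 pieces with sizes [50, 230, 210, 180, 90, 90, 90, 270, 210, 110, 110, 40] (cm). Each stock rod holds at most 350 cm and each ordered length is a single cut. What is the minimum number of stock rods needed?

Total = 270 + 230 + 210 + 210 + 180 + 110 + 110 + 90 + 90 + 90 + 50 + 40 = 1680 cm.
Lower bound: ⌈1680/350⌉ = 5 stock rods.
A packing using 6 stock rods:
  stock rod 1: 270 + 50 = 320
  stock rod 2: 230 + 110 = 340
  stock rod 3: 210 + 110 = 320
  stock rod 4: 210 + 90 + 40 = 340
  stock rod 5: 180 + 90 = 270
  stock rod 6: 90 = 90
No arrangement into 5 stock rods stays within capacity, so 6 is optimal.

6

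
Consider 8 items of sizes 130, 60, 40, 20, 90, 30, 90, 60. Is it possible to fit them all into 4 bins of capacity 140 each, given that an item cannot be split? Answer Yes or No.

Yes

A valid assignment using 4 bins:
  bin 1: 130 = 130
  bin 2: 90 + 40 = 130
  bin 3: 90 + 30 + 20 = 140
  bin 4: 60 + 60 = 120
Every load is within 140, so 4 bins suffice.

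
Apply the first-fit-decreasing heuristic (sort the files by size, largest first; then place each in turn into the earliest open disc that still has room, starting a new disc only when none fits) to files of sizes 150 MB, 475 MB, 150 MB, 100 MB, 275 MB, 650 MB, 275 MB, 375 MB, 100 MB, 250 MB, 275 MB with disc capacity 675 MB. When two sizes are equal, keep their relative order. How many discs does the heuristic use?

Sorted descending: 650, 475, 375, 275, 275, 275, 250, 150, 150, 100, 100.
  650 → disc 1 (new)  [load 650/675]
  475 → disc 2 (new)  [load 475/675]
  375 → disc 3 (new)  [load 375/675]
  275 → disc 3  [load 650/675]
  275 → disc 4 (new)  [load 275/675]
  275 → disc 4  [load 550/675]
  250 → disc 5 (new)  [load 250/675]
  150 → disc 2  [load 625/675]
  150 → disc 5  [load 400/675]
  100 → disc 4  [load 650/675]
  100 → disc 5  [load 500/675]
5 discs opened.

5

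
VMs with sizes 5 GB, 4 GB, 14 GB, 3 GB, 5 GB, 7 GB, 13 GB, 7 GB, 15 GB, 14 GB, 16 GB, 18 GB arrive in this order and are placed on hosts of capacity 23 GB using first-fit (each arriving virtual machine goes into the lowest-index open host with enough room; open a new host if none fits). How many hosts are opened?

7

  5 → host 1 (new)  [load 5/23]
  4 → host 1  [load 9/23]
  14 → host 1  [load 23/23]
  3 → host 2 (new)  [load 3/23]
  5 → host 2  [load 8/23]
  7 → host 2  [load 15/23]
  13 → host 3 (new)  [load 13/23]
  7 → host 2  [load 22/23]
  15 → host 4 (new)  [load 15/23]
  14 → host 5 (new)  [load 14/23]
  16 → host 6 (new)  [load 16/23]
  18 → host 7 (new)  [load 18/23]
7 hosts opened.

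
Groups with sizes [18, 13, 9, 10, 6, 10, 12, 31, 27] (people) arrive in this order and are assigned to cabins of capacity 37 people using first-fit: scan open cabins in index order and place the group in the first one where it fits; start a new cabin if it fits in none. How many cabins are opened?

5

  18 → cabin 1 (new)  [load 18/37]
  13 → cabin 1  [load 31/37]
  9 → cabin 2 (new)  [load 9/37]
  10 → cabin 2  [load 19/37]
  6 → cabin 1  [load 37/37]
  10 → cabin 2  [load 29/37]
  12 → cabin 3 (new)  [load 12/37]
  31 → cabin 4 (new)  [load 31/37]
  27 → cabin 5 (new)  [load 27/37]
5 cabins opened.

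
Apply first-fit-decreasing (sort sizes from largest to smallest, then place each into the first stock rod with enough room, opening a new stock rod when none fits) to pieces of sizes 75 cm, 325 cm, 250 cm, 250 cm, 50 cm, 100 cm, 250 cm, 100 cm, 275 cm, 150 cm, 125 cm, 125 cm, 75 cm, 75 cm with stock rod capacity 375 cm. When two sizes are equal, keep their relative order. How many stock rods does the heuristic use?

Sorted descending: 325, 275, 250, 250, 250, 150, 125, 125, 100, 100, 75, 75, 75, 50.
  325 → stock rod 1 (new)  [load 325/375]
  275 → stock rod 2 (new)  [load 275/375]
  250 → stock rod 3 (new)  [load 250/375]
  250 → stock rod 4 (new)  [load 250/375]
  250 → stock rod 5 (new)  [load 250/375]
  150 → stock rod 6 (new)  [load 150/375]
  125 → stock rod 3  [load 375/375]
  125 → stock rod 4  [load 375/375]
  100 → stock rod 2  [load 375/375]
  100 → stock rod 5  [load 350/375]
  75 → stock rod 6  [load 225/375]
  75 → stock rod 6  [load 300/375]
  75 → stock rod 6  [load 375/375]
  50 → stock rod 1  [load 375/375]
6 stock rods opened.

6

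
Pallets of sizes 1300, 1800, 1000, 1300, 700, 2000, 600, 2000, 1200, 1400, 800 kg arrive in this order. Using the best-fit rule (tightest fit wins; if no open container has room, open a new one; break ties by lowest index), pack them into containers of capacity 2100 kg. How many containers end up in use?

8

  1300 → container 1 (new)  [load 1300/2100]
  1800 → container 2 (new)  [load 1800/2100]
  1000 → container 3 (new)  [load 1000/2100]
  1300 → container 4 (new)  [load 1300/2100]
  700 → container 1  [load 2000/2100]
  2000 → container 5 (new)  [load 2000/2100]
  600 → container 4  [load 1900/2100]
  2000 → container 6 (new)  [load 2000/2100]
  1200 → container 7 (new)  [load 1200/2100]
  1400 → container 8 (new)  [load 1400/2100]
  800 → container 7  [load 2000/2100]
8 containers opened.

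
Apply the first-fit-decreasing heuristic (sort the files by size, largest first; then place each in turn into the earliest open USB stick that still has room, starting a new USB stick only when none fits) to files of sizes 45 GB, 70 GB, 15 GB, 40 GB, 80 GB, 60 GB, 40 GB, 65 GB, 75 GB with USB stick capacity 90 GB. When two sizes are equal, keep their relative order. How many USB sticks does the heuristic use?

Sorted descending: 80, 75, 70, 65, 60, 45, 40, 40, 15.
  80 → USB stick 1 (new)  [load 80/90]
  75 → USB stick 2 (new)  [load 75/90]
  70 → USB stick 3 (new)  [load 70/90]
  65 → USB stick 4 (new)  [load 65/90]
  60 → USB stick 5 (new)  [load 60/90]
  45 → USB stick 6 (new)  [load 45/90]
  40 → USB stick 6  [load 85/90]
  40 → USB stick 7 (new)  [load 40/90]
  15 → USB stick 2  [load 90/90]
7 USB sticks opened.

7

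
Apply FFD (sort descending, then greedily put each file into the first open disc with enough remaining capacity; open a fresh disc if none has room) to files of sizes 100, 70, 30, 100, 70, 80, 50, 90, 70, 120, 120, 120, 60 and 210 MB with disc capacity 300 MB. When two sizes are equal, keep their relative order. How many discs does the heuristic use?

Sorted descending: 210, 120, 120, 120, 100, 100, 90, 80, 70, 70, 70, 60, 50, 30.
  210 → disc 1 (new)  [load 210/300]
  120 → disc 2 (new)  [load 120/300]
  120 → disc 2  [load 240/300]
  120 → disc 3 (new)  [load 120/300]
  100 → disc 3  [load 220/300]
  100 → disc 4 (new)  [load 100/300]
  90 → disc 1  [load 300/300]
  80 → disc 3  [load 300/300]
  70 → disc 4  [load 170/300]
  70 → disc 4  [load 240/300]
  70 → disc 5 (new)  [load 70/300]
  60 → disc 2  [load 300/300]
  50 → disc 4  [load 290/300]
  30 → disc 5  [load 100/300]
5 discs opened.

5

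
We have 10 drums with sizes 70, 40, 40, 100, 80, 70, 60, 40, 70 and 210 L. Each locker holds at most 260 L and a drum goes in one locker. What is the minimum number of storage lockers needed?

4

Total = 210 + 100 + 80 + 70 + 70 + 70 + 60 + 40 + 40 + 40 = 780 L.
Lower bound: ⌈780/260⌉ = 3 storage lockers.
A packing using 4 storage lockers:
  locker 1: 210 + 40 = 250
  locker 2: 100 + 80 + 70 = 250
  locker 3: 70 + 70 + 60 + 40 = 240
  locker 4: 40 = 40
No arrangement into 3 storage lockers stays within capacity, so 4 is optimal.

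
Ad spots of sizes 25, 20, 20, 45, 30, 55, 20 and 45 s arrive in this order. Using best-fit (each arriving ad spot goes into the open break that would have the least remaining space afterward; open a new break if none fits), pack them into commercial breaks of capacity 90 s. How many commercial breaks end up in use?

  25 → break 1 (new)  [load 25/90]
  20 → break 1  [load 45/90]
  20 → break 1  [load 65/90]
  45 → break 2 (new)  [load 45/90]
  30 → break 2  [load 75/90]
  55 → break 3 (new)  [load 55/90]
  20 → break 1  [load 85/90]
  45 → break 4 (new)  [load 45/90]
4 commercial breaks opened.

4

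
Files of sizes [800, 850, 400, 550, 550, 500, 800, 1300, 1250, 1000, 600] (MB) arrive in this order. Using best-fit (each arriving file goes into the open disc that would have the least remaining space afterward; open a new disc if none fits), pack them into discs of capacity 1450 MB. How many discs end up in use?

7

  800 → disc 1 (new)  [load 800/1450]
  850 → disc 2 (new)  [load 850/1450]
  400 → disc 2  [load 1250/1450]
  550 → disc 1  [load 1350/1450]
  550 → disc 3 (new)  [load 550/1450]
  500 → disc 3  [load 1050/1450]
  800 → disc 4 (new)  [load 800/1450]
  1300 → disc 5 (new)  [load 1300/1450]
  1250 → disc 6 (new)  [load 1250/1450]
  1000 → disc 7 (new)  [load 1000/1450]
  600 → disc 4  [load 1400/1450]
7 discs opened.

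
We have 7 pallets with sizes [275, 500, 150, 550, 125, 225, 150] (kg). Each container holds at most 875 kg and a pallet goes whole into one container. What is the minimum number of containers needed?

3

Total = 550 + 500 + 275 + 225 + 150 + 150 + 125 = 1975 kg.
Lower bound: ⌈1975/875⌉ = 3 containers.
A packing using 3 containers:
  container 1: 550 + 275 = 825
  container 2: 500 + 225 + 150 = 875
  container 3: 150 + 125 = 275
This matches the lower bound, so 3 is optimal.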